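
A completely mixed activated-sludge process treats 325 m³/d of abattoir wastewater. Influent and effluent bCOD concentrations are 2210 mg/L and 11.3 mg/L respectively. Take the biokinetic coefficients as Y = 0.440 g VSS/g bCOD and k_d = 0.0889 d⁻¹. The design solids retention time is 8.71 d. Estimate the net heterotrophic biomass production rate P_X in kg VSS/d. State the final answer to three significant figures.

Observed yield with endogenous decay: Y_obs = Y / (1 + k_d·θ_c) = 0.440 / (1 + 0.0889 × 8.71) = 0.440 / 1.774 = 0.2480 g VSS/g bCOD.
Q·(S₀ − S) = 325 × (2210 − 11.3) × 10⁻³ = 714.6 kg/d removed.
So the net sludge growth is P_X = 0.2480 × 714.6 = 177.2 kg VSS/d.

P_X ≈ 177 kg VSS/d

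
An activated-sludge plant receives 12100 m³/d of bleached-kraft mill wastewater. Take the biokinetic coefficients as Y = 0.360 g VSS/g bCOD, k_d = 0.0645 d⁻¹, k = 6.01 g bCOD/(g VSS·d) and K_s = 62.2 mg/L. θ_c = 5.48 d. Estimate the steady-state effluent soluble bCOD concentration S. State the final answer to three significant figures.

S ≈ 8.02 mg/L

From the Monod/SRT balance for a CMAS, S = K_s·(1+k_d θ_c)/[θ_c·(Y k − k_d) − 1] = 62.2 × (1 + 0.0645 × 5.48) / [5.48 × (0.360 × 6.01 − 0.0645) − 1] = 84.19 / 10.50 = 8.015 mg/L.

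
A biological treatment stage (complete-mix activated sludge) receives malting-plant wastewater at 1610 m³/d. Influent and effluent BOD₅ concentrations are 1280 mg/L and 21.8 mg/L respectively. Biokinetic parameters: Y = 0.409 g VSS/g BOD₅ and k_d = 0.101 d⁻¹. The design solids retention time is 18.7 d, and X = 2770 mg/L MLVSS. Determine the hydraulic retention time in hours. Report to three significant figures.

From the SRT design equation V = Y Q (S₀−S) θ_c / [X (1 + k_d θ_c)] = 0.409 × 1610 × (1280 − 21.8) × 18.7 / [2770 × (1 + 0.101 × 18.7)] = 1.55×10^7 / 8002 = 1936 m³.
HRT = V/Q = 1936 m³ / 1610 m³·d⁻¹ = 1.203 d × 24 = 28.86 h.

τ ≈ 28.9 h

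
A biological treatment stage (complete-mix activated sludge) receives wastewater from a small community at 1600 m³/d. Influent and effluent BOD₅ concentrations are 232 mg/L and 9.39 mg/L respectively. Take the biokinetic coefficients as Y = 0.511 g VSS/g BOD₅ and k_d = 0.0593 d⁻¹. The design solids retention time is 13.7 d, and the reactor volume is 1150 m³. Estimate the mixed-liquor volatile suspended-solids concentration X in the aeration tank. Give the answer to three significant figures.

From V·X·(1 + k_d·θ_c) = Y·Q·(S₀ − S)·θ_c: X = 0.511 × 1600 × (232 − 9.39) × 13.7 / [1150 × (1 + 0.0593 × 13.7)] = 1196 mg/L.

X ≈ 1200 mg/L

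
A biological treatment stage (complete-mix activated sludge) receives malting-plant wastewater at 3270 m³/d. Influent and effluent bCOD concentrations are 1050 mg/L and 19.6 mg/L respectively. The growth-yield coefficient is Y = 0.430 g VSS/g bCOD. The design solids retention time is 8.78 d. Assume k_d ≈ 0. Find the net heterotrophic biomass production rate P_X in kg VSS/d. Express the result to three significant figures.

P_X ≈ 1450 kg VSS/d

No decay correction is needed, so Y_obs = Y = 0.430.
Q·(S₀ − S) = 3270 × (1050 − 19.6) × 10⁻³ = 3369 kg/d removed.
P_X = Y_obs · Q(S₀ − S) = 0.4300 × 3369 = 1449 kg VSS/d.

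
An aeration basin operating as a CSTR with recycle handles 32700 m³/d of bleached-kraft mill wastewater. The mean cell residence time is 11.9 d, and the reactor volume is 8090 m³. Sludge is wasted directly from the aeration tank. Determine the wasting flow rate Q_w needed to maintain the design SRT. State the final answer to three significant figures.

With mixed-liquor wasting, θ_c = V/Q_w, so Q_w = V/θ_c = 8090/11.9 = 679.8 m³/d.

Q_w ≈ 680 m³/d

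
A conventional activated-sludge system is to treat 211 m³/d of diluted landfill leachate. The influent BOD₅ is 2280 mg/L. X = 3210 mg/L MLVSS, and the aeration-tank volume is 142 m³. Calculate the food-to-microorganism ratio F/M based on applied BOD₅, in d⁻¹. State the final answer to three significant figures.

F/M ≈ 1.06 d⁻¹

F/M = applied load / biomass = Q·S₀/(V·X) = 211 × 2280 / (142.0 × 3210) = 1.055 d⁻¹.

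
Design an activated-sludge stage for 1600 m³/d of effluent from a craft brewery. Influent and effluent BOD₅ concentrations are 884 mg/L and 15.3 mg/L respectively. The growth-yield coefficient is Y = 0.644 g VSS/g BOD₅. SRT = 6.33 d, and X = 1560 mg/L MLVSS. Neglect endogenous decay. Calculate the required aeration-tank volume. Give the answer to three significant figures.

V ≈ 3630 m³

V·X = Y·Q·ΔS·θ_c gives V = 0.644 × 1600 × (884 − 15.3) × 6.33 / 1560 = 3632 m³.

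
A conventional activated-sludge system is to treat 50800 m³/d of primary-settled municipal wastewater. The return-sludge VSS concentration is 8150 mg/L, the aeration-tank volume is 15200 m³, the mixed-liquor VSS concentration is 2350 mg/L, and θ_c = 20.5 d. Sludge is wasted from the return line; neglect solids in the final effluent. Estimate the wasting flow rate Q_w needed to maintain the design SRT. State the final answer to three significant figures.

θ_c = V·X/(Q_w·X_r) when wasting from the recycle, so Q_w = V·X/(θ_c·X_r) = 15200 × 2350 / (20.5 × 8150) = 213.8 m³/d.

Q_w ≈ 214 m³/d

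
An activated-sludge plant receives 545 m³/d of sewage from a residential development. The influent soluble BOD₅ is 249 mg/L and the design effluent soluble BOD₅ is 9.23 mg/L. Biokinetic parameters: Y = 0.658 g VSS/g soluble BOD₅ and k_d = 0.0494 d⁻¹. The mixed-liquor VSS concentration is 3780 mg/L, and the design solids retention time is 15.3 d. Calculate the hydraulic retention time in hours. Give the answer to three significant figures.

τ ≈ 8.73 h

Steady-state biomass mass balance: V·X·(1 + k_d·θ_c) = Y·Q·(S₀ − S)·θ_c, so V = 0.658 × 545 × (249 − 9.23) × 15.3 / [3780 × (1 + 0.0494 × 15.3)] = 1.32×10^6 / 6637 = 198.2 m³.
HRT = V/Q = 198.2 m³ / 545 m³·d⁻¹ = 0.3637 d × 24 = 8.729 h.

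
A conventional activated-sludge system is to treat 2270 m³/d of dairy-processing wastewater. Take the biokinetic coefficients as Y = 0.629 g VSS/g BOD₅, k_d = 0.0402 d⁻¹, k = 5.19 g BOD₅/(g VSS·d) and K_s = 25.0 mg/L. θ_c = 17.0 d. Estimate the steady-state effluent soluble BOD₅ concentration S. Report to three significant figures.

From the Monod/SRT balance for a CMAS, S = K_s·(1+k_d θ_c)/[θ_c·(Y k − k_d) − 1] = 25.0 × (1 + 0.0402 × 17.0) / [17.0 × (0.629 × 5.19 − 0.0402) − 1] = 42.09 / 53.81 = 0.7821 mg/L.

S ≈ 0.782 mg/L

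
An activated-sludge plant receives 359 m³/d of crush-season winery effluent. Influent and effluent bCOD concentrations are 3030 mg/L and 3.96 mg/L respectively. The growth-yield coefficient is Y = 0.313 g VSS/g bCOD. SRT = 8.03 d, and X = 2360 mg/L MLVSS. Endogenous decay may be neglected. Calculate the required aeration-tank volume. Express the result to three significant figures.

V ≈ 1160 m³

With k_d = 0 the design equation reduces to V = Y Q (S₀−S) θ_c / X = 0.313 × 359 × (3030 − 3.96) × 8.03 / 2360 = 1157 m³.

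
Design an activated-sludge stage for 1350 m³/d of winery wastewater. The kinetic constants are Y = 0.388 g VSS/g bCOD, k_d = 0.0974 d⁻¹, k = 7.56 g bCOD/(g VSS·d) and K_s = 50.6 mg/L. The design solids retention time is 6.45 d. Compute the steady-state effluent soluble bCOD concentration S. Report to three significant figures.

Effluent substrate depends only on kinetics and SRT: S = K_s(1 + k_d θ_c) / [θ_c(Yk − k_d) − 1] = 50.6 × (1 + 0.0974 × 6.45) / [6.45 × (0.388 × 7.56 − 0.0974) − 1] = 82.39 / 17.29 = 4.765 mg/L.

S ≈ 4.76 mg/L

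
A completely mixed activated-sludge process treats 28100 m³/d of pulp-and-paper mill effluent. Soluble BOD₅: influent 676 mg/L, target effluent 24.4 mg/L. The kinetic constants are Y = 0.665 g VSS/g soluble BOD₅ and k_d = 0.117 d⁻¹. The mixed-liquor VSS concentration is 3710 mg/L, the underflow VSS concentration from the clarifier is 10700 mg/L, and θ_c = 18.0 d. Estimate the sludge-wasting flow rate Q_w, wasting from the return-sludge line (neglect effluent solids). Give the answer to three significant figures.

Steady-state biomass mass balance: V·X·(1 + k_d·θ_c) = Y·Q·(S₀ − S)·θ_c, so V = 0.665 × 28100 × (676 − 24.4) × 18.0 / [3710 × (1 + 0.117 × 18.0)] = 2.19×10^8 / 11523 = 19020 m³.
Q_w = (V·X)/(θ_c X_r) = 19020 × 3710 / (18.0 × 10700) = 366.4 m³/d.

Q_w ≈ 366 m³/d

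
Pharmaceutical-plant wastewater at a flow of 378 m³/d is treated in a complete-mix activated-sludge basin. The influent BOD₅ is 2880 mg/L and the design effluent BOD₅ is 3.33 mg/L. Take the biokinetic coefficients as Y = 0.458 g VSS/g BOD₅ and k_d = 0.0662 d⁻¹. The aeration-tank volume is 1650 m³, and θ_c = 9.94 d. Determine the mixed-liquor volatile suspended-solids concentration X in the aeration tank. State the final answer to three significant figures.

X ≈ 1810 mg/L

From V·X·(1 + k_d·θ_c) = Y·Q·(S₀ − S)·θ_c: X = 0.458 × 378 × (2880 − 3.33) × 9.94 / [1650 × (1 + 0.0662 × 9.94)] = 1809 mg/L.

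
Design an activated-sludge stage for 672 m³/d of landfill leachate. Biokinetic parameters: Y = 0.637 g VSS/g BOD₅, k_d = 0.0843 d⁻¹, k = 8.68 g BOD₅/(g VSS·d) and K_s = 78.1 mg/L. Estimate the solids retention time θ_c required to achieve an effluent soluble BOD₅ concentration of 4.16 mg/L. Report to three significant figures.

θ_c ≈ 5.12 d

From 1/θ_c = Y·k·S/(K_s + S) − k_d: Y·k·S/(K_s+S) = 0.637 × 8.68 × 4.16 / (78.1 + 4.16) = 0.2796 d⁻¹.
1/θ_c = 0.2796 − 0.0843 = 0.1953 d⁻¹, so θ_c = 5.120 d.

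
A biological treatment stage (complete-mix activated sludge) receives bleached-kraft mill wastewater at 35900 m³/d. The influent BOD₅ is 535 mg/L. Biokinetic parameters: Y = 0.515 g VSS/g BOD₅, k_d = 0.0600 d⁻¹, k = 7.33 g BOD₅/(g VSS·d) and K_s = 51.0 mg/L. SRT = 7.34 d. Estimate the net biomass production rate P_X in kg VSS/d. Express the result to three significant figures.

From the Monod/SRT balance for a CMAS, S = K_s·(1+k_d θ_c)/[θ_c·(Y k − k_d) − 1] = 51.0 × (1 + 0.0600 × 7.34) / [7.34 × (0.515 × 7.33 − 0.0600) − 1] = 73.46 / 26.27 = 2.797 mg/L.
Observed yield with endogenous decay: Y_obs = Y / (1 + k_d·θ_c) = 0.515 / (1 + 0.0600 × 7.34) = 0.515 / 1.440 = 0.3575 g VSS/g BOD₅.
Substrate removed = Q·(S₀ − S) = 35900 m³/d × (535 − 2.80) g/m³ = 1.91×10^7 g/d = 19106 kg/d.
P_X = Y_obs · Q(S₀ − S) = 0.3575 × 19106 = 6831 kg VSS/d.

P_X ≈ 6830 kg VSS/d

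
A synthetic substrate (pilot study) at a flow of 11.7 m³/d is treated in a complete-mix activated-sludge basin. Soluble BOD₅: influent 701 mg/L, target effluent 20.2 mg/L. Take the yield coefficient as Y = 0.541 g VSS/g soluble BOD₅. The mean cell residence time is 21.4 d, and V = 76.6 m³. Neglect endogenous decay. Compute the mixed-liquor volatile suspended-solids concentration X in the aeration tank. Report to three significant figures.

X = Y·Q·ΔS·θ_c / V = 0.541 × 11.7 × (701 − 20.2) × 21.4 / 76.6 = 1204 mg/L.

X ≈ 1200 mg/L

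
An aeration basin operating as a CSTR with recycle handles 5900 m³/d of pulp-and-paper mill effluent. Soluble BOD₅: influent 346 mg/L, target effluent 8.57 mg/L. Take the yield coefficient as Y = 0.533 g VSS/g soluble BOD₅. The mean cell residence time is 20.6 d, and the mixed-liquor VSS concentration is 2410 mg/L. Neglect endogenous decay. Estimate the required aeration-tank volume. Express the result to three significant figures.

Biomass mass balance (decay neglected): V·X = Y·Q·(S₀ − S)·θ_c, so V = 0.533 × 5900 × (346 − 8.57) × 20.6 / 2410 = 9070 m³.

V ≈ 9070 m³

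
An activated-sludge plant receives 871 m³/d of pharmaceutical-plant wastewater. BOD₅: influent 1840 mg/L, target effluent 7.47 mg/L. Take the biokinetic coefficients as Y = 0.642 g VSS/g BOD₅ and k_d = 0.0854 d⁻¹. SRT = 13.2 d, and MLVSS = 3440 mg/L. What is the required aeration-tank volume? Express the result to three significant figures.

V ≈ 1850 m³

Rearranging the biomass balance for a CMAS with decay, V = Y·Q·ΔS·θ_c / [X·(1+k_d θ_c)] = 0.642 × 871 × (1840 − 7.47) × 13.2 / [3440 × (1 + 0.0854 × 13.2)] = 1.35×10^7 / 7318 = 1848 m³.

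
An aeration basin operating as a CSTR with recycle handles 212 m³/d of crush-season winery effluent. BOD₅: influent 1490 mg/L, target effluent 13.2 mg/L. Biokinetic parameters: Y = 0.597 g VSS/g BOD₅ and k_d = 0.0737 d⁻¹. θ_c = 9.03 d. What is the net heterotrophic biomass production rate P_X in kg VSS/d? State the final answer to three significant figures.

P_X ≈ 112 kg VSS/d

Y_obs = Y / (1 + k_d θ_c) = 0.597 / (1 + 0.0737 × 9.03) = 0.597 / 1.666 = 0.3584.
Substrate removed = Q·(S₀ − S) = 212 m³/d × (1490 − 13.2) g/m³ = 3.13×10^5 g/d = 313.1 kg/d.
P_X = Y_obs · Q(S₀ − S) = 0.3584 × 313.1 = 112.2 kg VSS/d.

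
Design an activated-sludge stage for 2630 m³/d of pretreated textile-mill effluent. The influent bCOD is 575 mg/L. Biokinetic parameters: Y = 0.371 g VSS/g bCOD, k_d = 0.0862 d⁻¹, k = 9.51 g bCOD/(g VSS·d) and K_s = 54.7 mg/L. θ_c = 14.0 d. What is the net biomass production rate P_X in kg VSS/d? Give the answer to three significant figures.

For a completely mixed reactor with recycle the Lawrence–McCarty relation gives S = K_s·(1 + k_d·θ_c) / [θ_c·(Y·k − k_d) − 1] = 54.7 × (1 + 0.0862 × 14.0) / [14.0 × (0.371 × 9.51 − 0.0862) − 1] = 120.7 / 47.19 = 2.558 mg/L.
Observed yield with endogenous decay: Y_obs = Y / (1 + k_d·θ_c) = 0.371 / (1 + 0.0862 × 14.0) = 0.371 / 2.207 = 0.1681 g VSS/g bCOD.
Q·(S₀ − S) = 2630 × (575 − 2.56) × 10⁻³ = 1506 kg/d removed.
Net biomass production P_X = Y_obs × Q·(S₀ − S) = 0.1681 × 1506 = 253.1 kg VSS/d.

P_X ≈ 253 kg VSS/d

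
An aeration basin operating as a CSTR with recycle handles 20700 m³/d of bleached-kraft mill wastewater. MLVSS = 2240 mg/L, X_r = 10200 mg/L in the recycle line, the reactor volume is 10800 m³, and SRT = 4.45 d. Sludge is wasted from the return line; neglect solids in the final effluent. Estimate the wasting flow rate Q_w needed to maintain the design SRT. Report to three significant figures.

Q_w ≈ 533 m³/d

Q_w = (V·X)/(θ_c X_r) = 10800 × 2240 / (4.45 × 10200) = 533.0 m³/d.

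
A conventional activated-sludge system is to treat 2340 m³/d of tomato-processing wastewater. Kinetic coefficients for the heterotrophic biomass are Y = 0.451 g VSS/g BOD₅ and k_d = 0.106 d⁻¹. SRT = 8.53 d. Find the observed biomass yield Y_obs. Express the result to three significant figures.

Y_obs ≈ 0.237 g VSS/g BOD₅

The observed yield is Y_obs = Y/(1 + k_d·θ_c) = 0.451 / (1 + 0.106 × 8.53) = 0.451 / 1.904 = 0.2368 g VSS per g BOD₅ removed.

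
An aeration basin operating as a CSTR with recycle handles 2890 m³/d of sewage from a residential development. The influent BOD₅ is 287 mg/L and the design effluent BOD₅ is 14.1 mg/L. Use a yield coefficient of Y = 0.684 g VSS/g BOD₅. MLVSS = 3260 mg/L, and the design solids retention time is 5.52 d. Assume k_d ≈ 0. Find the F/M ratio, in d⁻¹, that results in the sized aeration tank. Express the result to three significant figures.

V·X = Y·Q·ΔS·θ_c gives V = 0.684 × 2890 × (287 − 14.1) × 5.52 / 3260 = 913.4 m³.
Food-to-microorganism ratio F/M = Q S₀ / (V X) = 2890 × 287 / (913.4 × 3260) = 0.2785 d⁻¹.

F/M ≈ 0.279 d⁻¹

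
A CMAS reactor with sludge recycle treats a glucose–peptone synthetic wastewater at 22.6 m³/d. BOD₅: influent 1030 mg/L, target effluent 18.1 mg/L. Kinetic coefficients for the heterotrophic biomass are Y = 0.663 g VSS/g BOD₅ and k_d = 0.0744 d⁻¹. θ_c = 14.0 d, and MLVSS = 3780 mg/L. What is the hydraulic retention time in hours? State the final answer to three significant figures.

From the SRT design equation V = Y Q (S₀−S) θ_c / [X (1 + k_d θ_c)] = 0.663 × 22.6 × (1030 − 18.1) × 14.0 / [3780 × (1 + 0.0744 × 14.0)] = 2.12×10^5 / 7717 = 27.51 m³.
τ = V/Q = 27.51/22.6 = 1.217 d, or 29.21 h.

τ ≈ 29.2 h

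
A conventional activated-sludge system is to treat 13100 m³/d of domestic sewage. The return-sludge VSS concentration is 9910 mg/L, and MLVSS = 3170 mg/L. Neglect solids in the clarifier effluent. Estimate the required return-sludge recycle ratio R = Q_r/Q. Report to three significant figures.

R ≈ 0.470

R = Q_r/Q = X/(X_r − X) = 3170 / (9910 − 3170) = 0.4703.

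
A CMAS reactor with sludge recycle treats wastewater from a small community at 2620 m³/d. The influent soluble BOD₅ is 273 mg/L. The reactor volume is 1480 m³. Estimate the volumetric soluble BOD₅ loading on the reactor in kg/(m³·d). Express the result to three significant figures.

L_v ≈ 0.483 kg soluble BOD₅/(m³·d)

L_v = Q S₀ / V = 2620 × 273 × 10⁻³ / 1480 = 0.4833 kg/(m³·d).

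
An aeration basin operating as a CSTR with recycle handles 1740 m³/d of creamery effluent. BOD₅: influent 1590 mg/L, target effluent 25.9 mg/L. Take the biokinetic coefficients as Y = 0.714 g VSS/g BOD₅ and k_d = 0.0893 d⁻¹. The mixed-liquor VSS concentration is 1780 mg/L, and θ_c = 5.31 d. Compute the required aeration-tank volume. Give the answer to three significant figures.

From the SRT design equation V = Y Q (S₀−S) θ_c / [X (1 + k_d θ_c)] = 0.714 × 1740 × (1590 − 25.9) × 5.31 / [1780 × (1 + 0.0893 × 5.31)] = 1.03×10^7 / 2624 = 3932 m³.

V ≈ 3930 m³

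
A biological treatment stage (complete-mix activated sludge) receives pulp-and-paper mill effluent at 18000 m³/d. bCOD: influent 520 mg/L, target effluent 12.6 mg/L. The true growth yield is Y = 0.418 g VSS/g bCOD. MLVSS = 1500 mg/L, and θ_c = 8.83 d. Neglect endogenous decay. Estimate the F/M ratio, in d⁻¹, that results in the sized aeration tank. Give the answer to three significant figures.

V·X = Y·Q·ΔS·θ_c gives V = 0.418 × 18000 × (520 − 12.6) × 8.83 / 1500 = 22473 m³.
F/M = applied load / biomass = Q·S₀/(V·X) = 18000 × 520 / (22473 × 1500) = 0.2777 d⁻¹.

F/M ≈ 0.278 d⁻¹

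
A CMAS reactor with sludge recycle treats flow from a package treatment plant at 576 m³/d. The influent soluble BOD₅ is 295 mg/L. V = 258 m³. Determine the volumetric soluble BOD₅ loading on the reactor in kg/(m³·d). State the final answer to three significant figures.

L_v ≈ 0.659 kg soluble BOD₅/(m³·d)

L_v = Q S₀ / V = 576 × 295 × 10⁻³ / 258.0 = 0.6586 kg/(m³·d).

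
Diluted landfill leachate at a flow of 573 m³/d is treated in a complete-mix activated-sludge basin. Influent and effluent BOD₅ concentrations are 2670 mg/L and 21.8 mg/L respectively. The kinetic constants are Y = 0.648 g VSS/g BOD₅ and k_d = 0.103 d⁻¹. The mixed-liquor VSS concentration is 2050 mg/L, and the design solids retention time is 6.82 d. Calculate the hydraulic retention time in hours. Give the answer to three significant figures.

From the SRT design equation V = Y Q (S₀−S) θ_c / [X (1 + k_d θ_c)] = 0.648 × 573 × (2670 − 21.8) × 6.82 / [2050 × (1 + 0.103 × 6.82)] = 6.71×10^6 / 3490 = 1921 m³.
HRT = V/Q = 1921 m³ / 573 m³·d⁻¹ = 3.353 d × 24 = 80.48 h.

τ ≈ 80.5 h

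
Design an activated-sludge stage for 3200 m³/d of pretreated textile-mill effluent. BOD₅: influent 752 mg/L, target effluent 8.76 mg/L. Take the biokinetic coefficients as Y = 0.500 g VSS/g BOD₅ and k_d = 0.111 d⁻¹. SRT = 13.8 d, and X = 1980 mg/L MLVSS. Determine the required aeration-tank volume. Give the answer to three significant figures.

From the SRT design equation V = Y Q (S₀−S) θ_c / [X (1 + k_d θ_c)] = 0.500 × 3200 × (752 − 8.76) × 13.8 / [1980 × (1 + 0.111 × 13.8)] = 1.64×10^7 / 5013 = 3274 m³.

V ≈ 3270 m³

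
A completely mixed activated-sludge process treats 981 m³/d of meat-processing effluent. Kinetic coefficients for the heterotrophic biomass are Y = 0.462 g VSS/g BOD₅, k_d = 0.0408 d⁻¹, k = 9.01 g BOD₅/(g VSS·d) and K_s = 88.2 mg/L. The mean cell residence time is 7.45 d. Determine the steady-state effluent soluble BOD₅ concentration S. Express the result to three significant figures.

S ≈ 3.87 mg/L

For a completely mixed reactor with recycle the Lawrence–McCarty relation gives S = K_s·(1 + k_d·θ_c) / [θ_c·(Y·k − k_d) − 1] = 88.2 × (1 + 0.0408 × 7.45) / [7.45 × (0.462 × 9.01 − 0.0408) − 1] = 115.0 / 29.71 = 3.871 mg/L.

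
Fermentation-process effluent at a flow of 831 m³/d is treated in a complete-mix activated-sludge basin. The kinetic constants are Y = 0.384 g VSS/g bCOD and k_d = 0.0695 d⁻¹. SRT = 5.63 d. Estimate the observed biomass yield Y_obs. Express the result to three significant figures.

Y_obs = Y / (1 + k_d θ_c) = 0.384 / (1 + 0.0695 × 5.63) = 0.384 / 1.391 = 0.2760.

Y_obs ≈ 0.276 g VSS/g bCOD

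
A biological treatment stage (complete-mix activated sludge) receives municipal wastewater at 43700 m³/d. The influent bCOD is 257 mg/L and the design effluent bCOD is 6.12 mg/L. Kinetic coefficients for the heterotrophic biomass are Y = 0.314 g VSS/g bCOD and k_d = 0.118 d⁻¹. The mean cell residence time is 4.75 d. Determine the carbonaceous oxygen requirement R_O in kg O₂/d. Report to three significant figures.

R_O ≈ 7830 kg O₂/d

Correct the yield for decay: Y_obs = Y/(1 + k_d θ_c) = 0.314 / (1 + 0.118 × 4.75) = 0.314 / 1.560 = 0.2012.
Substrate removed = Q·(S₀ − S) = 43700 m³/d × (257 − 6.12) g/m³ = 1.1×10^7 g/d = 10963 kg/d.
P_X = Y_obs·Q·(S₀ − S) = 0.2012 × 10963 = 2206 kg VSS/d.
R_O = Q·ΔS − 1.42 P_X = 10963 − 3133 = 7831 kg O₂/d.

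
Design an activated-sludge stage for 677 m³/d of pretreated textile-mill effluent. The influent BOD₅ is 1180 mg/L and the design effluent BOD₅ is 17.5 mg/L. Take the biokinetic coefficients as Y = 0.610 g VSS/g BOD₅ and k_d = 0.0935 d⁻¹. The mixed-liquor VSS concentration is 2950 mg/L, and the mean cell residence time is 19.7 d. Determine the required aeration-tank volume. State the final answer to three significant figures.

Rearranging the biomass balance for a CMAS with decay, V = Y·Q·ΔS·θ_c / [X·(1+k_d θ_c)] = 0.610 × 677 × (1180 − 17.5) × 19.7 / [2950 × (1 + 0.0935 × 19.7)] = 9.46×10^6 / 8384 = 1128 m³.

V ≈ 1130 m³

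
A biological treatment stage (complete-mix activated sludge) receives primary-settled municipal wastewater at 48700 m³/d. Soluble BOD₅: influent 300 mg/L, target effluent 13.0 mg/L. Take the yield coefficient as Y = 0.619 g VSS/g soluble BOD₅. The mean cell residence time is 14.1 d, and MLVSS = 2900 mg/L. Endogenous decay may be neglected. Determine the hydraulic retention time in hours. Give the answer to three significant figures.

τ ≈ 20.7 h

Biomass mass balance (decay neglected): V·X = Y·Q·(S₀ − S)·θ_c, so V = 0.619 × 48700 × (300 − 13.0) × 14.1 / 2900 = 42065 m³.
Hydraulic retention time τ = V/Q = 42065 / 48700 = 0.8638 d = 20.73 h.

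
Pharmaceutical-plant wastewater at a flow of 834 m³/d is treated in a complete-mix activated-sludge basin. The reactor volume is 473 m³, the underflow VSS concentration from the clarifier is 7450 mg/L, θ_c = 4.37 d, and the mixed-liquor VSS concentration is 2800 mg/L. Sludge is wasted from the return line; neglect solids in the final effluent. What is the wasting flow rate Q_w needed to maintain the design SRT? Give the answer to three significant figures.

Q_w ≈ 40.7 m³/d

Q_w = (V·X)/(θ_c X_r) = 473.0 × 2800 / (4.37 × 7450) = 40.68 m³/d.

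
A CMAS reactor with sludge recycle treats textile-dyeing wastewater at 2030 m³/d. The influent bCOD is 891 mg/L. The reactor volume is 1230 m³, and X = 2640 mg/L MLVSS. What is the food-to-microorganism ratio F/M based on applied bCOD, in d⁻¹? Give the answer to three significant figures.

F/M ≈ 0.557 d⁻¹

Food-to-microorganism ratio F/M = Q S₀ / (V X) = 2030 × 891 / (1230 × 2640) = 0.5570 d⁻¹.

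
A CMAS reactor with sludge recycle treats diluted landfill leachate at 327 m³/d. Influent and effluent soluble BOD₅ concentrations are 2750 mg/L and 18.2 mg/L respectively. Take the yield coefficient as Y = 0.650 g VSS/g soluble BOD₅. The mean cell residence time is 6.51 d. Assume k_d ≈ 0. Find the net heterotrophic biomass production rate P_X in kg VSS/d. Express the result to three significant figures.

No decay correction is needed, so Y_obs = Y = 0.650.
ΔS = 2750 − 18.2 = 2732 mg/L, so the substrate removal rate is 327 × 2732/1000 = 893.3 kg soluble BOD₅/d.
P_X = Y_obs · Q(S₀ − S) = 0.6500 × 893.3 = 580.6 kg VSS/d.

P_X ≈ 581 kg VSS/d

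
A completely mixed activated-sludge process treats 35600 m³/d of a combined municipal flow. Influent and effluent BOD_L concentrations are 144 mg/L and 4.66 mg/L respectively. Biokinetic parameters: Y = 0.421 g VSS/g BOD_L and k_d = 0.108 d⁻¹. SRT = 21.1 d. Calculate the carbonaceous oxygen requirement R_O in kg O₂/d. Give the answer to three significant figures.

R_O ≈ 4060 kg O₂/d

The observed yield is Y_obs = Y/(1 + k_d·θ_c) = 0.421 / (1 + 0.108 × 21.1) = 0.421 / 3.279 = 0.1284 g VSS per g BOD_L removed.
Substrate removed = Q·(S₀ − S) = 35600 m³/d × (144 − 4.66) g/m³ = 4.96×10^6 g/d = 4961 kg/d.
Biomass synthesised: P_X = Y_obs × 4961 = 636.9 kg VSS/d.
R_O = Q·ΔS − 1.42 P_X = 4961 − 904.4 = 4056 kg O₂/d.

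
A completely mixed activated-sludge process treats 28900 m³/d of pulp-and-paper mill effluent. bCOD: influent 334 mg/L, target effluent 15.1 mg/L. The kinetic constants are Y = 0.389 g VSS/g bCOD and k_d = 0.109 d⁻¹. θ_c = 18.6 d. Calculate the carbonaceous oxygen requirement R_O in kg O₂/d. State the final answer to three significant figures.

Y_obs = Y / (1 + k_d θ_c) = 0.389 / (1 + 0.109 × 18.6) = 0.389 / 3.027 = 0.1285.
Mass of bCOD removed per day: Q(S₀ − S) = 28900 × 318.9 g/m³ = 9216 kg/d.
Net sludge production P_X = 0.1285 × 9216 = 1184 kg VSS/d.
R_O = Q·(S₀ − S) − 1.42·P_X = 9216 − 1.42 × 1184 = 7535 kg O₂/d.

R_O ≈ 7530 kg O₂/d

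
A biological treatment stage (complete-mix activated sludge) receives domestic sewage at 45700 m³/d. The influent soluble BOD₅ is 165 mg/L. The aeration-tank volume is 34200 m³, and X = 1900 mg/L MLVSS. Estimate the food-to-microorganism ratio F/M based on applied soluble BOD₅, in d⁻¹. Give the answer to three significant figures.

F/M ≈ 0.116 d⁻¹

Food-to-microorganism ratio F/M = Q S₀ / (V X) = 45700 × 165 / (34200 × 1900) = 0.1160 d⁻¹.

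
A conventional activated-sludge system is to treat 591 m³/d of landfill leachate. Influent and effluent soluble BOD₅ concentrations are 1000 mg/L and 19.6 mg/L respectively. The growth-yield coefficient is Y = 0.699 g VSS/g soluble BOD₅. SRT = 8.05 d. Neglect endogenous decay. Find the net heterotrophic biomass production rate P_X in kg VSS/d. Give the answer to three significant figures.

No decay correction is needed, so Y_obs = Y = 0.699.
ΔS = 1000 − 19.6 = 980.4 mg/L, so the substrate removal rate is 591 × 980.4/1000 = 579.4 kg soluble BOD₅/d.
P_X = Y_obs · Q(S₀ − S) = 0.6990 × 579.4 = 405.0 kg VSS/d.

P_X ≈ 405 kg VSS/d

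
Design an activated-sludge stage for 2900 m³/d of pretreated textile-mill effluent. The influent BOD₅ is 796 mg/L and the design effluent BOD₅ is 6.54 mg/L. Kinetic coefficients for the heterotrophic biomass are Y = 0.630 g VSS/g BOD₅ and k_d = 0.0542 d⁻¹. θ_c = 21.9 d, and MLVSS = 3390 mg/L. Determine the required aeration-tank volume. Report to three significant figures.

From the SRT design equation V = Y Q (S₀−S) θ_c / [X (1 + k_d θ_c)] = 0.630 × 2900 × (796 − 6.54) × 21.9 / [3390 × (1 + 0.0542 × 21.9)] = 3.16×10^7 / 7414 = 4261 m³.

V ≈ 4260 m³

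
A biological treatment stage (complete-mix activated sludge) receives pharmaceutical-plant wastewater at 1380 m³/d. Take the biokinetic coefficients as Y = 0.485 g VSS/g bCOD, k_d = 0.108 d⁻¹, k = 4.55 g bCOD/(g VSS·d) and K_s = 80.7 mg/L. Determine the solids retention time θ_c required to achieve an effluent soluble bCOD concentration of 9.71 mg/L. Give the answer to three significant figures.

From 1/θ_c = Y·k·S/(K_s + S) − k_d: Y·k·S/(K_s+S) = 0.485 × 4.55 × 9.71 / (80.7 + 9.71) = 0.2370 d⁻¹.
θ_c = 1/(μ − k_d) = 1/(0.2370 − 0.108) = 1/0.1290 = 7.752 d.

θ_c ≈ 7.75 d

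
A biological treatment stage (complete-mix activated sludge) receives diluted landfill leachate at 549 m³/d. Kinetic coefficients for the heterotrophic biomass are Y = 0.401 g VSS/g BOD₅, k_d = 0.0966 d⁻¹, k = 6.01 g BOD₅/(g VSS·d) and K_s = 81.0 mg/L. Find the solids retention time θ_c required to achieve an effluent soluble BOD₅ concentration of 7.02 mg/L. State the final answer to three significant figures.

From 1/θ_c = Y·k·S/(K_s + S) − k_d: Y·k·S/(K_s+S) = 0.401 × 6.01 × 7.02 / (81.0 + 7.02) = 0.1922 d⁻¹.
Then 1/θ_c = μ − k_d = 0.1922 − 0.0966 = 0.09561 d⁻¹, giving θ_c = 10.46 d.

θ_c ≈ 10.5 d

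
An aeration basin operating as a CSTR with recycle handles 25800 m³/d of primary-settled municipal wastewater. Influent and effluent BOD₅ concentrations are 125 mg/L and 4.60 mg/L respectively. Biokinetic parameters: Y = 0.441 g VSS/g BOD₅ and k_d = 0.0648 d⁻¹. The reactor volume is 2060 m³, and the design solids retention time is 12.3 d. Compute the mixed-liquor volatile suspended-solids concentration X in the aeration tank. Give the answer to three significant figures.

Solving the biomass balance for X: X = Y Q (S₀−S) θ_c / [V (1+k_d θ_c)] = 0.441 × 25800 × (125 − 4.60) × 12.3 / [2060 × (1 + 0.0648 × 12.3)] = 4552 mg/L.

X ≈ 4550 mg/L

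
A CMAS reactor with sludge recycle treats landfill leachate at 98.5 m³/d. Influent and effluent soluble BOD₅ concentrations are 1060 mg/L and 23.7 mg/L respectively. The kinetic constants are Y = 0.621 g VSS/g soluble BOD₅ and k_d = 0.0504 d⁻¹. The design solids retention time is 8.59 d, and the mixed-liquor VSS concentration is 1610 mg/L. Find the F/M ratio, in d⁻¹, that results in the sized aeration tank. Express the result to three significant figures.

F/M ≈ 0.275 d⁻¹

Rearranging the biomass balance for a CMAS with decay, V = Y·Q·ΔS·θ_c / [X·(1+k_d θ_c)] = 0.621 × 98.5 × (1060 − 23.7) × 8.59 / [1610 × (1 + 0.0504 × 8.59)] = 5.45×10^5 / 2307 = 236.0 m³.
F/M = Q·S₀ / (V·X) = 98.5 × 1060 / (236.0 × 1610) = 0.2748 g soluble BOD₅·(g VSS·d)⁻¹.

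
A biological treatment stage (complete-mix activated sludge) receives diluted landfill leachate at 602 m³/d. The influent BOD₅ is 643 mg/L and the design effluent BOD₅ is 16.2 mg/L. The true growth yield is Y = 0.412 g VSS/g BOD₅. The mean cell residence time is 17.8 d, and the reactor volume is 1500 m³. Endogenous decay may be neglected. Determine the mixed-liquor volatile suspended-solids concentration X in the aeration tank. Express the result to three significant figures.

X ≈ 1840 mg/L

From V·X = Y·Q·(S₀ − S)·θ_c (decay neglected): X = 0.412 × 602 × (643 − 16.2) × 17.8 / 1500 = 1845 mg/L.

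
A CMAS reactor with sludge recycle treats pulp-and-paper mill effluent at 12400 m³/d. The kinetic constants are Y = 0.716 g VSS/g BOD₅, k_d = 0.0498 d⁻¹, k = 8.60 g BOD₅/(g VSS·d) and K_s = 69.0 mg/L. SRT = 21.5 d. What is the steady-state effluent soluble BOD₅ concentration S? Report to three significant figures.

S ≈ 1.10 mg/L

Effluent substrate depends only on kinetics and SRT: S = K_s(1 + k_d θ_c) / [θ_c(Yk − k_d) − 1] = 69.0 × (1 + 0.0498 × 21.5) / [21.5 × (0.716 × 8.60 − 0.0498) − 1] = 142.9 / 130.3 = 1.096 mg/L.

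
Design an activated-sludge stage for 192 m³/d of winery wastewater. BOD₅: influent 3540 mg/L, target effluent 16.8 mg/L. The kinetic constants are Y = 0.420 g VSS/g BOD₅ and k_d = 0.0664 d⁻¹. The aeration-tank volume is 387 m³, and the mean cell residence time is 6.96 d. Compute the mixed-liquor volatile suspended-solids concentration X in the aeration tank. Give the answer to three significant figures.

X ≈ 3490 mg/L

Solving the biomass balance for X: X = Y Q (S₀−S) θ_c / [V (1+k_d θ_c)] = 0.420 × 192 × (3540 − 16.8) × 6.96 / [387 × (1 + 0.0664 × 6.96)] = 3495 mg/L.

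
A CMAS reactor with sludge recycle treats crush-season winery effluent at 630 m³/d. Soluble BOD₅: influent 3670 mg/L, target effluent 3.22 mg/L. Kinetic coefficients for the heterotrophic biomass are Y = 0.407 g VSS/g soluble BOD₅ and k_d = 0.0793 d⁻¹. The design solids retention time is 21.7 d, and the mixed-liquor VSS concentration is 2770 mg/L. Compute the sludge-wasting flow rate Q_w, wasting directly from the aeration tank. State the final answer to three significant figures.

Q_w ≈ 125 m³/d

Rearranging the biomass balance for a CMAS with decay, V = Y·Q·ΔS·θ_c / [X·(1+k_d θ_c)] = 0.407 × 630 × (3670 − 3.22) × 21.7 / [2770 × (1 + 0.0793 × 21.7)] = 2.04×10^7 / 7537 = 2707 m³.
For wasting at MLVSS concentration, Q_w = V/θ_c = 2707/21.7 = 124.8 m³/d.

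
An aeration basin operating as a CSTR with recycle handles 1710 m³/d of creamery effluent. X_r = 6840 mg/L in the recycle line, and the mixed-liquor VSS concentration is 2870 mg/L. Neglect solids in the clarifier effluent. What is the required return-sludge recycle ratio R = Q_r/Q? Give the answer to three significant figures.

R ≈ 0.723

R = Q_r/Q = X/(X_r − X) = 2870 / (6840 − 2870) = 0.7229.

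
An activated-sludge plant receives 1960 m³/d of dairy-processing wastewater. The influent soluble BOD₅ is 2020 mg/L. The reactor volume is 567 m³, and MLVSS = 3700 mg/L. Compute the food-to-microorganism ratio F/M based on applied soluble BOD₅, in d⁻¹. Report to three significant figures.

F/M ≈ 1.89 d⁻¹

F/M = applied load / biomass = Q·S₀/(V·X) = 1960 × 2020 / (567.0 × 3700) = 1.887 d⁻¹.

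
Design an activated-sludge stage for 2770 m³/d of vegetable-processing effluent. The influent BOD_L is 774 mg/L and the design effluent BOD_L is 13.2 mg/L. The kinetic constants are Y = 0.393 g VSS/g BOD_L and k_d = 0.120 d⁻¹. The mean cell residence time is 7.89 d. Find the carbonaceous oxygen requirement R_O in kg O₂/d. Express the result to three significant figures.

Y_obs = Y / (1 + k_d θ_c) = 0.393 / (1 + 0.120 × 7.89) = 0.393 / 1.947 = 0.2019.
Substrate removed = Q·(S₀ − S) = 2770 m³/d × (774 − 13.2) g/m³ = 2.11×10^6 g/d = 2107 kg/d.
P_X = Y_obs·Q·(S₀ − S) = 0.2019 × 2107 = 425.4 kg VSS/d.
Carbonaceous O₂ demand = substrate oxidised − cell-mass equivalent = 2107 − 1.42 × 425.4 = 1503 kg O₂/d.

R_O ≈ 1500 kg O₂/d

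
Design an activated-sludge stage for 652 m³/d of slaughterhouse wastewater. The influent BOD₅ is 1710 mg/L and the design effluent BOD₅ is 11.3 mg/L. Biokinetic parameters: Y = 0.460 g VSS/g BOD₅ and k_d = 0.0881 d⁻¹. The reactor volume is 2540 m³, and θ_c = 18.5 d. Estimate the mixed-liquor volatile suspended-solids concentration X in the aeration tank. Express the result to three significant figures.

X ≈ 1410 mg/L

Solving the biomass balance for X: X = Y Q (S₀−S) θ_c / [V (1+k_d θ_c)] = 0.460 × 652 × (1710 − 11.3) × 18.5 / [2540 × (1 + 0.0881 × 18.5)] = 1411 mg/L.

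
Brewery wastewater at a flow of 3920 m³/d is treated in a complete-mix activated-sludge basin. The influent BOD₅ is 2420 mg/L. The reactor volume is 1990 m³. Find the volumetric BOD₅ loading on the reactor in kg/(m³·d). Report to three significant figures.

L_v ≈ 4.77 kg BOD₅/(m³·d)

Volumetric loading L_v = Q·S₀ / V = 3920 × 2420 g/m³ / 1990 m³ = 4767 g/(m³·d) = 4.767 kg BOD₅/(m³·d).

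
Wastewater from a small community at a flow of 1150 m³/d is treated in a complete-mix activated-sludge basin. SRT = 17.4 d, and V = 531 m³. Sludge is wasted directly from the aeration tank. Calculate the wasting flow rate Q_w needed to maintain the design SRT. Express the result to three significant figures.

Q_w ≈ 30.5 m³/d

With mixed-liquor wasting, θ_c = V/Q_w, so Q_w = V/θ_c = 531.0/17.4 = 30.52 m³/d.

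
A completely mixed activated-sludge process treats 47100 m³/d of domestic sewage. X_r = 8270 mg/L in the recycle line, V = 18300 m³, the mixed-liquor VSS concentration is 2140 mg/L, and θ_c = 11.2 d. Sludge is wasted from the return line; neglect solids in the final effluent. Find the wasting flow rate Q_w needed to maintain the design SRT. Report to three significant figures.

Q_w = (V·X)/(θ_c X_r) = 18300 × 2140 / (11.2 × 8270) = 422.8 m³/d.

Q_w ≈ 423 m³/d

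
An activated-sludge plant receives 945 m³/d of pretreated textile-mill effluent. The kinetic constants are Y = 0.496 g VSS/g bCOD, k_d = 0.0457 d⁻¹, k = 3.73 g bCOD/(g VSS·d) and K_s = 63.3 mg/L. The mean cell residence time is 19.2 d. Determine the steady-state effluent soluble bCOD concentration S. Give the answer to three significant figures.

S ≈ 3.53 mg/L

From the Monod/SRT balance for a CMAS, S = K_s·(1+k_d θ_c)/[θ_c·(Y k − k_d) − 1] = 63.3 × (1 + 0.0457 × 19.2) / [19.2 × (0.496 × 3.73 − 0.0457) − 1] = 118.8 / 33.64 = 3.532 mg/L.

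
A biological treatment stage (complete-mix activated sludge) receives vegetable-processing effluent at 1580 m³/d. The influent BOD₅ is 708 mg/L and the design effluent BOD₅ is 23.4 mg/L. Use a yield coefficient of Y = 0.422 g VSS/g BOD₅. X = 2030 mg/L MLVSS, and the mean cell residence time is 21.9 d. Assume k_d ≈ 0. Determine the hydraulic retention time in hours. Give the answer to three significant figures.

τ ≈ 74.8 h

V·X = Y·Q·ΔS·θ_c gives V = 0.422 × 1580 × (708 − 23.4) × 21.9 / 2030 = 4924 m³.
HRT = V/Q = 4924 m³ / 1580 m³·d⁻¹ = 3.117 d × 24 = 74.80 h.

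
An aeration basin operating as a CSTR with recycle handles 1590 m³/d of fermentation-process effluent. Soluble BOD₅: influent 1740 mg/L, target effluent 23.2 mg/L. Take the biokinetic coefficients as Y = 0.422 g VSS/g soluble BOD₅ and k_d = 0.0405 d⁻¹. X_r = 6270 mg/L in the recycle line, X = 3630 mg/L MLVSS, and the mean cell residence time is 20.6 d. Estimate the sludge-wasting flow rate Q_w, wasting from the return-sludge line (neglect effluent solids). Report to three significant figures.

Rearranging the biomass balance for a CMAS with decay, V = Y·Q·ΔS·θ_c / [X·(1+k_d θ_c)] = 0.422 × 1590 × (1740 − 23.2) × 20.6 / [3630 × (1 + 0.0405 × 20.6)] = 2.37×10^7 / 6659 = 3564 m³.
Wasting from the return line (neglecting effluent solids): Q_w = V·X / (θ_c·X_r) = 3564 × 3630 / (20.6 × 6270) = 100.2 m³/d.

Q_w ≈ 100 m³/d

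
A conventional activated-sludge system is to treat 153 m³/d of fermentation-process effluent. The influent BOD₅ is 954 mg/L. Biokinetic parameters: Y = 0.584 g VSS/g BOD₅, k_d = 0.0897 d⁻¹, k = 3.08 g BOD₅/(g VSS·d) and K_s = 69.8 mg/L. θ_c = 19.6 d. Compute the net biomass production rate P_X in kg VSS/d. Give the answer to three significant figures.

Effluent substrate depends only on kinetics and SRT: S = K_s(1 + k_d θ_c) / [θ_c(Yk − k_d) − 1] = 69.8 × (1 + 0.0897 × 19.6) / [19.6 × (0.584 × 3.08 − 0.0897) − 1] = 192.5 / 32.50 = 5.924 mg/L.
Observed yield with endogenous decay: Y_obs = Y / (1 + k_d·θ_c) = 0.584 / (1 + 0.0897 × 19.6) = 0.584 / 2.758 = 0.2117 g VSS/g BOD₅.
ΔS = 954 − 5.92 = 948.1 mg/L, so the substrate removal rate is 153 × 948.1/1000 = 145.1 kg BOD₅/d.
So the net sludge growth is P_X = 0.2117 × 145.1 = 30.71 kg VSS/d.

P_X ≈ 30.7 kg VSS/d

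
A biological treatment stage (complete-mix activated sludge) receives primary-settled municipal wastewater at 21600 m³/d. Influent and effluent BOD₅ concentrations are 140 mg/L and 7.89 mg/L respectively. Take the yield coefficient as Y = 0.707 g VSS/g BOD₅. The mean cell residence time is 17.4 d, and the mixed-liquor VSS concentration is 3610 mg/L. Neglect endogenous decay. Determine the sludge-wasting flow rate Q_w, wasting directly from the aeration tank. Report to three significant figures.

Q_w ≈ 559 m³/d

V·X = Y·Q·ΔS·θ_c gives V = 0.707 × 21600 × (140 − 7.89) × 17.4 / 3610 = 9724 m³.
With mixed-liquor wasting, θ_c = V/Q_w, so Q_w = V/θ_c = 9724/17.4 = 558.9 m³/d.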